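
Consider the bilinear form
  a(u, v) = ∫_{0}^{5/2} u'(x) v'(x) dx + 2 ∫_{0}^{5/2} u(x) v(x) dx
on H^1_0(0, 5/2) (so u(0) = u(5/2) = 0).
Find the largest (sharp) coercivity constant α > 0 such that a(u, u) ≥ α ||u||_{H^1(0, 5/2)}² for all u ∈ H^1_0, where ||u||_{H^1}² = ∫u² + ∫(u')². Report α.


α = 1

Coercivity of a(·,·) on H^1_0(0, 5/2) means a(u, u) ≥ α ||u||_{H^1}² for every u ∈ H^1_0.
The interval has length L = 5/2, and Poincaré/coercivity depend only on L. Here a(u, u) = ∫(u')² + (2)·∫u².
Here c = 2 ≥ 1, so a(u,u) = ∫(u')² + c∫u² ≥ ∫(u')² + ∫u² = ||u||_{H^1}², i.e. α = 1 works. No larger α is possible: a(u,u) ≥ α||u||_{H^1}² means (1−α)∫(u')² ≥ (α−c)∫u², and for the modes u_n = sin(nπ(x−x₀)/L) (x₀ the left endpoint) one has ∫u_n²/∫(u_n')² = (L/(nπ))² → 0, so a(u_n,u_n)/||u_n||_{H^1}² → 1. Hence the optimal constant is α = 1.
Therefore α = 1.


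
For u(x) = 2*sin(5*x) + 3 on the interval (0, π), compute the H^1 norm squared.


||u||_{H^1(0,π)}^2 = 24/5 + 61*π

u'(x) = 10*cos(5*x).
Expand u² and (u')² and integrate term by term on (0, π), using: for integers n ≥ 1, ∫_0^π sin²(nx) dx = ∫_0^π cos²(nx) dx = π/2; for n ≠ n', ∫_0^π sin(nx)sin(n'x) dx = ∫_0^π cos(nx)cos(n'x) dx = 0; and by product-to-sum, ∫_0^π sin(nx)cos(n'x) dx = ½∫_0^π [sin((n+n')x) + sin((n−n')x)] dx, which is 0 when n+n' is even and 2n/(n²−n'²) when n+n' is odd (it need not vanish on (0, π)). For the constant mode: ∫_0^π 1 dx = π, ∫_0^π cos(nx) dx = 0, ∫_0^π sin(nx) dx = (1−(−1)^n)/n.
  u² squared terms: (3)²·∫1 dx = 9·π = 9*π;  (2)²·∫sin(5x)² dx = 4·π/2 = 2*π.
  u² cross terms: 2·(3)·(2)·∫1·sin(5x) dx = 12·(2/5) = 24/5.
  So ∫_0^π u² dx = 9*π + 2*π + 24/5 = 24/5 + 11*π.
  (u')² squared terms: (10)²·∫cos(5x)² dx = 100·π/2 = 50*π.
  So ∫_0^π (u')² dx = 50*π.
||u||_{H^1}^2 = (24/5 + 11*π) + (50*π) = 24/5 + 61*π.


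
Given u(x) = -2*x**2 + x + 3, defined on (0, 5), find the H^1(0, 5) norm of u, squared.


||u||_{H^1}^2 = 6325/3

The H^1 norm (squared) on an interval (0, L) is
  ||u||_{H^1}^2 = ∫_0^L u(x)^2 dx + ∫_0^L u'(x)^2 dx.
Compute u'(x) = 1 - 4*x.
Then u(x)^2 = 4*x**4 - 4*x**3 - 11*x**2 + 6*x + 9 and u'(x)^2 = 16*x**2 - 8*x + 1.
Integrate each monomial from 0 to 5 using ∫_0^5 c·x^n dx = c·5^(n+1)/(n+1):
  ∫_0^5 u(x)^2 dx = ∫_0^5 (4*x^4 - 4*x^3 - 11*x^2 + 6*x + 9) dx. Term by term:
    ∫_0^5 4*x^4 dx = 2500;  ∫_0^5 -4*x^3 dx = -625;  ∫_0^5 -11*x^2 dx = -1375/3;
    ∫_0^5 6*x dx = 75;  ∫_0^5 9 dx = 45.
  Sum: 2500 − 625 − 1375/3 + 75 + 45 = 4610/3.
  ∫_0^5 u'(x)^2 dx = ∫_0^5 (16*x^2 - 8*x + 1) dx. Term by term:
    ∫_0^5 16*x^2 dx = 2000/3;  ∫_0^5 -8*x dx = -100;  ∫_0^5 1 dx = 5.
  Sum: 2000/3 − 100 + 5 = 1715/3.
Adding: ||u||_{H^1}^2 = 4610/3 + 1715/3 = 6325/3.


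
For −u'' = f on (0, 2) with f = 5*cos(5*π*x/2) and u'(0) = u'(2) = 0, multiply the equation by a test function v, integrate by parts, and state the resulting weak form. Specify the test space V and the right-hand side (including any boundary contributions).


V = H^1(0, 2) (no boundary constraint on v; u is determined up to an additive constant); weak form: ∫_0^2 u'v' dx = ∫_0^2 (5*cos(5*π*x/2)) v dx for all v ∈ V.

Multiply both sides by a test function v and integrate from 0 to 2:
  ∫_0^2 −u''(x) v(x) dx = ∫_0^2 f(x) v(x) dx.
Integrate the LHS by parts once:
  ∫_0^2 −u'' v dx = −[u'(x) v(x)]_0^2 + ∫_0^2 u'(x) v'(x) dx.
Thus ∫_0^2 u'(x) v'(x) dx = ∫_0^2 f(x) v(x) dx + [u'(x) v(x)]_0^2.
Choose V so that boundary terms are either known or forced to vanish.
u has homogeneous Neumann: u'(0) = u'(2) = 0. So [u' v]_0^2 = 0·v(2) − 0·v(0) = 0 for any v; take V = H^1(0, 2).
Weak formulation: find u (satisfying any essential BC) such that ∫_0^2 u'(x) v'(x) dx = ∫_0^2 f v dx for all v ∈ V (homogeneous Neumann, so boundary terms vanish).
Substituting f(x) = 5*cos(5*π*x/2), the right-hand side is ∫_0^2 (5*cos(5*π*x/2)) v dx.
Compatibility check (pure Neumann): taking v ≡ 1 ∈ V gives 0 = ∫_0^2 f dx + (0) − (0), i.e. ∫_0^2 f dx must equal u'(0) − u'(2) = 0. Indeed ∫_0^2 (5*cos(5*π*x/2)) dx = 0, so the data are compatible. The solution is then unique only up to an additive constant (fix it e.g. by requiring ∫_0^2 u dx = 0).


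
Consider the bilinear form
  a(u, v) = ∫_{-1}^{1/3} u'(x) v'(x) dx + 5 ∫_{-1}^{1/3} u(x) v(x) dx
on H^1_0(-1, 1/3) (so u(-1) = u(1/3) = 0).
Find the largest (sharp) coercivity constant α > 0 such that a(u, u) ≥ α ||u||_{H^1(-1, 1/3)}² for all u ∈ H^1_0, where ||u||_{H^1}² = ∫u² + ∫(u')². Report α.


α = 1

Coercivity of a(·,·) on H^1_0(-1, 1/3) means a(u, u) ≥ α ||u||_{H^1}² for every u ∈ H^1_0.
The interval has length L = 4/3, and Poincaré/coercivity depend only on L. Here a(u, u) = ∫(u')² + (5)·∫u².
Here c = 5 ≥ 1, so a(u,u) = ∫(u')² + c∫u² ≥ ∫(u')² + ∫u² = ||u||_{H^1}², i.e. α = 1 works. No larger α is possible: a(u,u) ≥ α||u||_{H^1}² means (1−α)∫(u')² ≥ (α−c)∫u², and for the modes u_n = sin(nπ(x−x₀)/L) (x₀ the left endpoint) one has ∫u_n²/∫(u_n')² = (L/(nπ))² → 0, so a(u_n,u_n)/||u_n||_{H^1}² → 1. Hence the optimal constant is α = 1.
Therefore α = 1.


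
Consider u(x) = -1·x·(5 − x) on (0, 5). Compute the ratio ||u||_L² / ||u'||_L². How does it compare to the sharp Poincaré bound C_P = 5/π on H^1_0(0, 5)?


||u||_L² / ||u'||_L² = sqrt(10)/2 < C_P = 5/π.

u(x) = -1·x·(5 − x), so u'(x) = 2*x - 5.
u(x) = -1·x·(5 − x) vanishes at x = 0 and x = 5, so u ∈ H^1_0(0, 5). Differentiate via the product rule and integrate the resulting polynomials term by term.
  ∫_0^5 u² dx = ∫_0^5 (x^4 - 10*x^3 + 25*x^2) dx. Term by term:
    ∫_0^5 x^4 dx = 625;  ∫_0^5 -10*x^3 dx = -3125/2;  ∫_0^5 25*x^2 dx = 3125/3.
  Sum: 625 − 3125/2 + 3125/3 = 625/6.
  ∫_0^5 (u')² dx = ∫_0^5 (4*x^2 - 20*x + 25) dx. Term by term:
    ∫_0^5 4*x^2 dx = 500/3;  ∫_0^5 -20*x dx = -250;  ∫_0^5 25 dx = 125.
  Sum: 500/3 − 250 + 125 = 125/3.
∫_0^5 u² dx = 625/6, so ||u||_L² = 25*sqrt(6)/6.
∫_0^5 (u')² dx = 125/3, so ||u'||_L² = 5*sqrt(15)/3.
Ratio ||u||_L² / ||u'||_L² = sqrt(10)/2.
Sharp Poincaré constant on H^1_0(0, 5) is C_P = L/π = 5/π, achieved by sin(π/5·x).
A polynomial bump cannot attain the sharp Poincaré constant (only the first sine eigenfunction does), so the ratio is strictly less than C_P, consistent with ||u||_L² ≤ C_P ||u'||_L².


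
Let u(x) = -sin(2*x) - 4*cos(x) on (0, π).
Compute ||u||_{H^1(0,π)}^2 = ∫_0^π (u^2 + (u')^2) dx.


||u||_{H^1(0,π)}^2 = 64/3 + 37*π/2

u'(x) = 4*sin(x) - 2*cos(2*x).
Expand u² and (u')² and integrate term by term on (0, π), using: for integers n ≥ 1, ∫_0^π sin²(nx) dx = ∫_0^π cos²(nx) dx = π/2; for n ≠ n', ∫_0^π sin(nx)sin(n'x) dx = ∫_0^π cos(nx)cos(n'x) dx = 0; and by product-to-sum, ∫_0^π sin(nx)cos(n'x) dx = ½∫_0^π [sin((n+n')x) + sin((n−n')x)] dx, which is 0 when n+n' is even and 2n/(n²−n'²) when n+n' is odd (it need not vanish on (0, π)).
  u² squared terms: (-1)²·∫sin(2x)² dx = 1·π/2 = π/2;  (-4)²·∫cos(x)² dx = 16·π/2 = 8*π.
  u² cross terms: 2·(-1)·(-4)·∫sin(2x)·cos(x) dx = 8·(4/3) = 32/3.
  So ∫_0^π u² dx = π/2 + 8*π + 32/3 = 32/3 + 17*π/2.
  (u')² squared terms: (-2)²·∫cos(2x)² dx = 4·π/2 = 2*π;  (4)²·∫sin(x)² dx = 16·π/2 = 8*π.
  (u')² cross terms: 2·(-2)·(4)·∫cos(2x)·sin(x) dx = -16·(-2/3) = 32/3.
  So ∫_0^π (u')² dx = 2*π + 8*π + 32/3 = 32/3 + 10*π.
||u||_{H^1}^2 = (32/3 + 17*π/2) + (32/3 + 10*π) = 64/3 + 37*π/2.


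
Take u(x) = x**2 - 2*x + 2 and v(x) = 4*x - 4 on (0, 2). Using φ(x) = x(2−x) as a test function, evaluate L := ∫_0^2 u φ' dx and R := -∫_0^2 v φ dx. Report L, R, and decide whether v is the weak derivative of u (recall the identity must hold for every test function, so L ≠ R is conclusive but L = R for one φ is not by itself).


LHS = 0, RHS = 0. No, v is not the weak derivative of u.

u(x) = x**2 - 2*x + 2, classical derivative u'(x) = 2*x - 2.
φ(x) = x(2−x), so φ'(x) = 2 - 2*x.
Note φ(0) = φ(2) = 0, so the boundary term u·φ vanishes.
LHS = ∫_0^2 u(x) φ'(x) dx = ∫_0^2 (-2*x^3 + 6*x^2 - 8*x + 4) dx. Term by term:
  ∫_0^2 -2*x^3 dx = -8;  ∫_0^2 6*x^2 dx = 16;  ∫_0^2 -8*x dx = -16;
  ∫_0^2 4 dx = 8.
Sum: -8 + 16 − 16 + 8 = 0.
So LHS = 0.
∫_0^2 v(x) φ(x) dx = ∫_0^2 (-4*x^3 + 12*x^2 - 8*x) dx. Term by term:
  ∫_0^2 -4*x^3 dx = -16;  ∫_0^2 12*x^2 dx = 32;  ∫_0^2 -8*x dx = -16.
Sum: -16 + 32 − 16 = 0.
So RHS = -∫_0^2 v(x) φ(x) dx = 0.
LHS = RHS, so the identity holds for this particular φ. But this is necessary, not sufficient: a weak derivative must satisfy the identity for EVERY test function in C_c^∞(0, 2).
Here u is smooth, so its weak derivative equals its classical derivative u'(x) = 2*x - 2. Since v(x) = 4*x - 4 ≠ u'(x), v is NOT the weak derivative of u — the agreement for this single φ is a coincidence (the difference v − u' happens to be L²-orthogonal to this φ).


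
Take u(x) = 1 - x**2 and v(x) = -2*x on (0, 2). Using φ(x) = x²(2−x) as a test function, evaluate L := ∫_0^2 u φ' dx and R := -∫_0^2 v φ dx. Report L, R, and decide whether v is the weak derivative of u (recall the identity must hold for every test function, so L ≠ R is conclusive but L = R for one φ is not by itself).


LHS = 16/5, RHS = 16/5. Yes, v = u' weakly.

u(x) = 1 - x**2, classical derivative u'(x) = -2*x.
φ(x) = x²(2−x), so φ'(x) = x*(4 - 3*x).
Note φ(0) = φ(2) = 0, so the boundary term u·φ vanishes.
LHS = ∫_0^2 u(x) φ'(x) dx = ∫_0^2 (3*x^4 - 4*x^3 - 3*x^2 + 4*x) dx. Term by term:
  ∫_0^2 3*x^4 dx = 96/5;  ∫_0^2 -4*x^3 dx = -16;  ∫_0^2 -3*x^2 dx = -8;
  ∫_0^2 4*x dx = 8.
Sum: 96/5 − 16 − 8 + 8 = 16/5.
So LHS = 16/5.
∫_0^2 v(x) φ(x) dx = ∫_0^2 (2*x^4 - 4*x^3) dx. Term by term:
  ∫_0^2 2*x^4 dx = 64/5;  ∫_0^2 -4*x^3 dx = -16.
Sum: 64/5 − 16 = -16/5.
So RHS = -∫_0^2 v(x) φ(x) dx = 16/5.
LHS = RHS, so the identity holds for this test φ.
Moreover u is smooth here and v(x) = u'(x) = -2*x pointwise, so the identity holds for every test function. Hence v is the weak derivative of u.


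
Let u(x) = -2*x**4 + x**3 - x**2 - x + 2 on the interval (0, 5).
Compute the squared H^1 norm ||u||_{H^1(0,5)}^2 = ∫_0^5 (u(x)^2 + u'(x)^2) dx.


||u||_{H^1}^2 = 84698450/63

The H^1 norm (squared) on an interval (0, L) is
  ||u||_{H^1}^2 = ∫_0^L u(x)^2 dx + ∫_0^L u'(x)^2 dx.
Compute u'(x) = -8*x**3 + 3*x**2 - 2*x - 1.
Then u(x)^2 = 4*x**8 - 4*x**7 + 5*x**6 + 2*x**5 - 9*x**4 + 6*x**3 - 3*x**2 - 4*x + 4 and u'(x)^2 = 64*x**6 - 48*x**5 + 41*x**4 + 4*x**3 - 2*x**2 + 4*x + 1.
Integrate each monomial from 0 to 5 using ∫_0^5 c·x^n dx = c·5^(n+1)/(n+1):
  ∫_0^5 u(x)^2 dx = ∫_0^5 (4*x^8 - 4*x^7 + 5*x^6 + 2*x^5 - 9*x^4 + 6*x^3 - 3*x^2 - 4*x + 4) dx. Term by term:
    ∫_0^5 4*x^8 dx = 7812500/9;  ∫_0^5 -4*x^7 dx = -390625/2;  ∫_0^5 5*x^6 dx = 390625/7;
    ∫_0^5 2*x^5 dx = 15625/3;  ∫_0^5 -9*x^4 dx = -5625;  ∫_0^5 6*x^3 dx = 1875/2;
    ∫_0^5 -3*x^2 dx = -125;  ∫_0^5 -4*x dx = -50;  ∫_0^5 4 dx = 20.
  Sum: 7812500/9 − 390625/2 + 390625/7 + 15625/3 − 5625 + 1875/2 − 125 − 50 + 20 = 45921485/63.
  ∫_0^5 u'(x)^2 dx = ∫_0^5 (64*x^6 - 48*x^5 + 41*x^4 + 4*x^3 - 2*x^2 + 4*x + 1) dx. Term by term:
    ∫_0^5 64*x^6 dx = 5000000/7;  ∫_0^5 -48*x^5 dx = -125000;  ∫_0^5 41*x^4 dx = 25625;
    ∫_0^5 4*x^3 dx = 625;  ∫_0^5 -2*x^2 dx = -250/3;  ∫_0^5 4*x dx = 50;
    ∫_0^5 1 dx = 5.
  Sum: 5000000/7 − 125000 + 25625 + 625 − 250/3 + 50 + 5 = 12925655/21.
Adding: ||u||_{H^1}^2 = 45921485/63 + 12925655/21 = 84698450/63.


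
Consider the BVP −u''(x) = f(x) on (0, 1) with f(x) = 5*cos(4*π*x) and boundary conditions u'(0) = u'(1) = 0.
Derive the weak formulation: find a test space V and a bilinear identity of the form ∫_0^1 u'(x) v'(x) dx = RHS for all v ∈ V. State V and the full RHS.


V = H^1(0, 1) (no boundary constraint on v; u is determined up to an additive constant); weak form: ∫_0^1 u'v' dx = ∫_0^1 (5*cos(4*π*x)) v dx for all v ∈ V.

Multiply both sides by a test function v and integrate from 0 to 1:
  ∫_0^1 −u''(x) v(x) dx = ∫_0^1 f(x) v(x) dx.
Integrate the LHS by parts once:
  ∫_0^1 −u'' v dx = −[u'(x) v(x)]_0^1 + ∫_0^1 u'(x) v'(x) dx.
Thus ∫_0^1 u'(x) v'(x) dx = ∫_0^1 f(x) v(x) dx + [u'(x) v(x)]_0^1.
Choose V so that boundary terms are either known or forced to vanish.
u has homogeneous Neumann: u'(0) = u'(1) = 0. So [u' v]_0^1 = 0·v(1) − 0·v(0) = 0 for any v; take V = H^1(0, 1).
Weak formulation: find u (satisfying any essential BC) such that ∫_0^1 u'(x) v'(x) dx = ∫_0^1 f v dx for all v ∈ V (homogeneous Neumann, so boundary terms vanish).
Substituting f(x) = 5*cos(4*π*x), the right-hand side is ∫_0^1 (5*cos(4*π*x)) v dx.
Compatibility check (pure Neumann): taking v ≡ 1 ∈ V gives 0 = ∫_0^1 f dx + (0) − (0), i.e. ∫_0^1 f dx must equal u'(0) − u'(1) = 0. Indeed ∫_0^1 (5*cos(4*π*x)) dx = 0, so the data are compatible. The solution is then unique only up to an additive constant (fix it e.g. by requiring ∫_0^1 u dx = 0).


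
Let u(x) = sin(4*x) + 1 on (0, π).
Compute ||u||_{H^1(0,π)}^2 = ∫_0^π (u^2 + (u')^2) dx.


||u||_{H^1(0,π)}^2 = 19*π/2

u'(x) = 4*cos(4*x).
Expand u² and (u')² and integrate term by term on (0, π), using: for integers n ≥ 1, ∫_0^π sin²(nx) dx = ∫_0^π cos²(nx) dx = π/2; for n ≠ n', ∫_0^π sin(nx)sin(n'x) dx = ∫_0^π cos(nx)cos(n'x) dx = 0; and by product-to-sum, ∫_0^π sin(nx)cos(n'x) dx = ½∫_0^π [sin((n+n')x) + sin((n−n')x)] dx, which is 0 when n+n' is even and 2n/(n²−n'²) when n+n' is odd (it need not vanish on (0, π)). For the constant mode: ∫_0^π 1 dx = π, ∫_0^π cos(nx) dx = 0, ∫_0^π sin(nx) dx = (1−(−1)^n)/n.
  u² squared terms: (1)²·∫1 dx = 1·π = π;  (1)²·∫sin(4x)² dx = 1·π/2 = π/2.
  u² cross terms: 2·(1)·(1)·∫1·sin(4x) dx = 2·(0) = 0.
  So ∫_0^π u² dx = π + π/2 + 0 = 3*π/2.
  (u')² squared terms: (4)²·∫cos(4x)² dx = 16·π/2 = 8*π.
  So ∫_0^π (u')² dx = 8*π.
||u||_{H^1}^2 = (3*π/2) + (8*π) = 19*π/2.


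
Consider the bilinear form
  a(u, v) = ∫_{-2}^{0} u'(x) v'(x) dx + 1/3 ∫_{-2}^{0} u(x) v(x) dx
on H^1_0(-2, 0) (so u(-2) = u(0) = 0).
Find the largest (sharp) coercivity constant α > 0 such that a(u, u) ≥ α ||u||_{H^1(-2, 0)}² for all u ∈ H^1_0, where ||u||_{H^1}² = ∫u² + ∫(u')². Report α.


α = (4/3 + π^2)/(4 + π^2)

Coercivity of a(·,·) on H^1_0(-2, 0) means a(u, u) ≥ α ||u||_{H^1}² for every u ∈ H^1_0.
The interval has length L = 2, and Poincaré/coercivity depend only on L. Here a(u, u) = ∫(u')² + (1/3)·∫u².
Here 0 < c = 1/3 < 1. The condition a(u,u) ≥ α||u||_{H^1}² reads (1−α)∫(u')² ≥ (α−c)∫u². Any admissible α is ≤ 1 (rapidly oscillating u have ∫u²/∫(u')² → 0), and α = 1 would force 0 ≥ (1−c)∫u², impossible since c < 1; so 1−α > 0. By the sharp Poincaré inequality on H^1_0 of an interval of length L, ∫(u')² ≥ (π/L)²∫u² with equality for the first sine mode sin(π(x−x₀)/L) (x₀ the left endpoint), so the inequality holds for all u iff (1−α)(π/L)² ≥ α − c, i.e. α ≤ ((π/L)² + c)/((π/L)² + 1) = (1 + c(L/π)²)/(1 + (L/π)²). With (π/L)² = π^2/4 and c = 1/3, the largest admissible constant is α = ((π/L)² + c)/((π/L)² + 1).
Simplifying, α = (4/3 + π^2)/(4 + π^2).


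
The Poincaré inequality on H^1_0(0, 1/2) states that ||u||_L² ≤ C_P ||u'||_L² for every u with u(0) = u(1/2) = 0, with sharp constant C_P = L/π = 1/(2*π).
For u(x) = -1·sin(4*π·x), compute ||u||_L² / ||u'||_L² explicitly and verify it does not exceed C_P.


||u||_L² / ||u'||_L² = 1/(4*π) < C_P = 1/(2*π).

u(x) = -1·sin(4*π·x), so u'(x) = -4*π*cos(4*π*x).
Writing u(x) = A·sin(kπx/L) with A = -1 and k = 2, use ∫_0^L sin²(kπx/L) dx = L/2 and ∫_0^L cos²(kπx/L) dx = L/2.
u² = 1·sin²(4*π·x) and (u')² = 16*π^2·cos²(4*π·x), and each of sin², cos² integrates to L/2 = 1/4 over (0, 1/2).
∫_0^1/2 u² dx = 1/4, so ||u||_L² = 1/2.
∫_0^1/2 (u')² dx = 4*π^2, so ||u'||_L² = 2*π.
Ratio ||u||_L² / ||u'||_L² = 1/(4*π).
Sharp Poincaré constant on H^1_0(0, 1/2) is C_P = L/π = 1/(2*π), achieved by sin(2*π·x).
This is the k = 2 harmonic; the ratio L/(kπ) is strictly less than C_P = L/π, consistent with the sharp inequality ||u||_L² ≤ C_P ||u'||_L².


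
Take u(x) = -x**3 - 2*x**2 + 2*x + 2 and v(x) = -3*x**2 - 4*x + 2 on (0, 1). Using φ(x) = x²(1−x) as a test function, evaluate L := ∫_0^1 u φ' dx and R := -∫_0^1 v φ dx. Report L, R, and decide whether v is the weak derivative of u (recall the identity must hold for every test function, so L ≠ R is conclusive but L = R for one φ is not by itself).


LHS = 2/15, RHS = 2/15. Yes, v = u' weakly.

u(x) = -x**3 - 2*x**2 + 2*x + 2, classical derivative u'(x) = -3*x**2 - 4*x + 2.
φ(x) = x²(1−x), so φ'(x) = x*(2 - 3*x).
Note φ(0) = φ(1) = 0, so the boundary term u·φ vanishes.
LHS = ∫_0^1 u(x) φ'(x) dx = ∫_0^1 (3*x^5 + 4*x^4 - 10*x^3 - 2*x^2 + 4*x) dx. Term by term:
  ∫_0^1 3*x^5 dx = 1/2;  ∫_0^1 4*x^4 dx = 4/5;  ∫_0^1 -10*x^3 dx = -5/2;
  ∫_0^1 -2*x^2 dx = -2/3;  ∫_0^1 4*x dx = 2.
Sum: 1/2 + 4/5 − 5/2 − 2/3 + 2 = 2/15.
So LHS = 2/15.
∫_0^1 v(x) φ(x) dx = ∫_0^1 (3*x^5 + x^4 - 6*x^3 + 2*x^2) dx. Term by term:
  ∫_0^1 3*x^5 dx = 1/2;  ∫_0^1 x^4 dx = 1/5;  ∫_0^1 -6*x^3 dx = -3/2;
  ∫_0^1 2*x^2 dx = 2/3.
Sum: 1/2 + 1/5 − 3/2 + 2/3 = -2/15.
So RHS = -∫_0^1 v(x) φ(x) dx = 2/15.
LHS = RHS, so the identity holds for this test φ.
Moreover u is smooth here and v(x) = u'(x) = -3*x**2 - 4*x + 2 pointwise, so the identity holds for every test function. Hence v is the weak derivative of u.


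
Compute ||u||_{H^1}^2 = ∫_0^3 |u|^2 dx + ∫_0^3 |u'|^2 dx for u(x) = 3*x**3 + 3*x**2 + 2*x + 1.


||u||_{H^1}^2 = 937059/70

The H^1 norm (squared) on an interval (0, L) is
  ||u||_{H^1}^2 = ∫_0^L u(x)^2 dx + ∫_0^L u'(x)^2 dx.
Compute u'(x) = 9*x**2 + 6*x + 2.
Then u(x)^2 = 9*x**6 + 18*x**5 + 21*x**4 + 18*x**3 + 10*x**2 + 4*x + 1 and u'(x)^2 = 81*x**4 + 108*x**3 + 72*x**2 + 24*x + 4.
Integrate each monomial from 0 to 3 using ∫_0^3 c·x^n dx = c·3^(n+1)/(n+1):
  ∫_0^3 u(x)^2 dx = ∫_0^3 (9*x^6 + 18*x^5 + 21*x^4 + 18*x^3 + 10*x^2 + 4*x + 1) dx. Term by term:
    ∫_0^3 9*x^6 dx = 19683/7;  ∫_0^3 18*x^5 dx = 2187;  ∫_0^3 21*x^4 dx = 5103/5;
    ∫_0^3 18*x^3 dx = 729/2;  ∫_0^3 10*x^2 dx = 90;  ∫_0^3 4*x dx = 18;
    ∫_0^3 1 dx = 3.
  Sum: 19683/7 + 2187 + 5103/5 + 729/2 + 90 + 18 + 3 = 454647/70.
  ∫_0^3 u'(x)^2 dx = ∫_0^3 (81*x^4 + 108*x^3 + 72*x^2 + 24*x + 4) dx. Term by term:
    ∫_0^3 81*x^4 dx = 19683/5;  ∫_0^3 108*x^3 dx = 2187;  ∫_0^3 72*x^2 dx = 648;
    ∫_0^3 24*x dx = 108;  ∫_0^3 4 dx = 12.
  Sum: 19683/5 + 2187 + 648 + 108 + 12 = 34458/5.
Adding: ||u||_{H^1}^2 = 454647/70 + 34458/5 = 937059/70.


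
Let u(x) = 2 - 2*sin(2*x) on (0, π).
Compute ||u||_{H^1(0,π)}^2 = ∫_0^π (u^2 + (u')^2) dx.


||u||_{H^1(0,π)}^2 = 14*π

u'(x) = -4*cos(2*x).
Expand u² and (u')² and integrate term by term on (0, π), using: for integers n ≥ 1, ∫_0^π sin²(nx) dx = ∫_0^π cos²(nx) dx = π/2; for n ≠ n', ∫_0^π sin(nx)sin(n'x) dx = ∫_0^π cos(nx)cos(n'x) dx = 0; and by product-to-sum, ∫_0^π sin(nx)cos(n'x) dx = ½∫_0^π [sin((n+n')x) + sin((n−n')x)] dx, which is 0 when n+n' is even and 2n/(n²−n'²) when n+n' is odd (it need not vanish on (0, π)). For the constant mode: ∫_0^π 1 dx = π, ∫_0^π cos(nx) dx = 0, ∫_0^π sin(nx) dx = (1−(−1)^n)/n.
  u² squared terms: (2)²·∫1 dx = 4·π = 4*π;  (-2)²·∫sin(2x)² dx = 4·π/2 = 2*π.
  u² cross terms: 2·(2)·(-2)·∫1·sin(2x) dx = -8·(0) = 0.
  So ∫_0^π u² dx = 4*π + 2*π + 0 = 6*π.
  (u')² squared terms: (-4)²·∫cos(2x)² dx = 16·π/2 = 8*π.
  So ∫_0^π (u')² dx = 8*π.
||u||_{H^1}^2 = (6*π) + (8*π) = 14*π.


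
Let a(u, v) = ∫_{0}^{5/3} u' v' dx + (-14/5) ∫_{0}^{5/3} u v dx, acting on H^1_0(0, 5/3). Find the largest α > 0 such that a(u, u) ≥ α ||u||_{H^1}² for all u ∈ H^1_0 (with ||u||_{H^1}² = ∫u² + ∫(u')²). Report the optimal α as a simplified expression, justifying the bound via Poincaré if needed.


α = (-70 + 9*π^2)/(25 + 9*π^2)

Coercivity of a(·,·) on H^1_0(0, 5/3) means a(u, u) ≥ α ||u||_{H^1}² for every u ∈ H^1_0.
The interval has length L = 5/3, and Poincaré/coercivity depend only on L. Here a(u, u) = ∫(u')² + (-14/5)·∫u².
Here c = -14/5 < 0 with |c| < (π/L)² = 9*π^2/25, so coercivity still holds. The condition a(u,u) ≥ α||u||_{H^1}² reads (1−α)∫(u')² ≥ (α−c)∫u². Any admissible α is ≤ 1 (rapidly oscillating u have ∫u²/∫(u')² → 0), and α = 1 would force 0 ≥ (1−c)∫u², impossible since c < 1; so 1−α > 0. By the sharp Poincaré inequality on H^1_0 of an interval of length L, ∫(u')² ≥ (π/L)²∫u² with equality for the first sine mode sin(π(x−x₀)/L) (x₀ the left endpoint), so the inequality holds for all u iff (1−α)(π/L)² ≥ α − c, i.e. α ≤ ((π/L)² + c)/((π/L)² + 1) = (1 + c(L/π)²)/(1 + (L/π)²). (Direct route, valid since c ≤ 0: Poincaré gives c∫u² ≥ c(L/π)²∫(u')², so a(u,u) ≥ (1 + c(L/π)²)∫(u')², while ||u||_{H^1}² ≤ (1 + (L/π)²)∫(u')²; dividing yields the same α.) With (π/L)² = 9*π^2/25 and c = -14/5, the largest admissible constant is α = ((π/L)² + c)/((π/L)² + 1).
Simplifying, α = (-70 + 9*π^2)/(25 + 9*π^2).


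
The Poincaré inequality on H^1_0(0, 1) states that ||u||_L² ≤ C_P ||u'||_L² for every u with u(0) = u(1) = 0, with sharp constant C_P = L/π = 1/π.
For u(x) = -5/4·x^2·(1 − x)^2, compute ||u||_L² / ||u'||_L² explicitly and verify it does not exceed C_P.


||u||_L² / ||u'||_L² = sqrt(3)/6 < C_P = 1/π.

u(x) = -5/4·x^2·(1 − x)^2, so u'(x) = 5*x*(x*(1 - x) - (x - 1)^2)/2.
u(x) = -5/4·x^2·(1 − x)^2 vanishes at x = 0 and x = 1, so u ∈ H^1_0(0, 1). Differentiate via the product rule and integrate the resulting polynomials term by term.
  ∫_0^1 u² dx = ∫_0^1 (25*x^8/16 - 25*x^7/4 + 75*x^6/8 - 25*x^5/4 + 25*x^4/16) dx. Term by term:
    ∫_0^1 25*x^8/16 dx = 25/144;  ∫_0^1 -25*x^7/4 dx = -25/32;  ∫_0^1 75*x^6/8 dx = 75/56;
    ∫_0^1 -25*x^5/4 dx = -25/24;  ∫_0^1 25*x^4/16 dx = 5/16.
  Sum: 25/144 − 25/32 + 75/56 − 25/24 + 5/16 = 5/2016.
  ∫_0^1 (u')² dx = ∫_0^1 (25*x^6 - 75*x^5 + 325*x^4/4 - 75*x^3/2 + 25*x^2/4) dx. Term by term:
    ∫_0^1 25*x^6 dx = 25/7;  ∫_0^1 -75*x^5 dx = -25/2;  ∫_0^1 325*x^4/4 dx = 65/4;
    ∫_0^1 -75*x^3/2 dx = -75/8;  ∫_0^1 25*x^2/4 dx = 25/12.
  Sum: 25/7 − 25/2 + 65/4 − 75/8 + 25/12 = 5/168.
∫_0^1 u² dx = 5/2016, so ||u||_L² = sqrt(70)/168.
∫_0^1 (u')² dx = 5/168, so ||u'||_L² = sqrt(210)/84.
Ratio ||u||_L² / ||u'||_L² = sqrt(3)/6.
Sharp Poincaré constant on H^1_0(0, 1) is C_P = L/π = 1/π, achieved by sin(π·x).
A polynomial bump cannot attain the sharp Poincaré constant (only the first sine eigenfunction does), so the ratio is strictly less than C_P, consistent with ||u||_L² ≤ C_P ||u'||_L².


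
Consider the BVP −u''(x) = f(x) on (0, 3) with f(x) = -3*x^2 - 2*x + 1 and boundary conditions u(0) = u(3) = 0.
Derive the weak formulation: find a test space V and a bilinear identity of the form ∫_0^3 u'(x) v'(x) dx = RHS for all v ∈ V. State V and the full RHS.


V = H^1_0(0, 3) (so v(0) = v(3) = 0); weak form: ∫_0^3 u'v' dx = ∫_0^3 (-3*x^2 - 2*x + 1) v dx for all v ∈ V.

Multiply both sides by a test function v and integrate from 0 to 3:
  ∫_0^3 −u''(x) v(x) dx = ∫_0^3 f(x) v(x) dx.
Integrate the LHS by parts once:
  ∫_0^3 −u'' v dx = −[u'(x) v(x)]_0^3 + ∫_0^3 u'(x) v'(x) dx.
Thus ∫_0^3 u'(x) v'(x) dx = ∫_0^3 f(x) v(x) dx + [u'(x) v(x)]_0^3.
Choose V so that boundary terms are either known or forced to vanish.
u is Dirichlet: u(0) = u(3) = 0. Let V = H^1_0(0, 3); then v(0) = v(3) = 0, and [u' v]_0^3 = 0.
Weak formulation: find u (satisfying any essential BC) such that ∫_0^3 u'(x) v'(x) dx = ∫_0^3 f v dx for all v ∈ V.
Substituting f(x) = -3*x^2 - 2*x + 1, the right-hand side is ∫_0^3 (-3*x^2 - 2*x + 1) v dx.


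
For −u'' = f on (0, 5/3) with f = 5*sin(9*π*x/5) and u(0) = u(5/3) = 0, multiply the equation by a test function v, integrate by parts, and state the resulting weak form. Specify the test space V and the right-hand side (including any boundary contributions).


V = H^1_0(0, 5/3) (so v(0) = v(5/3) = 0); weak form: ∫_0^5/3 u'v' dx = ∫_0^5/3 (5*sin(9*π*x/5)) v dx for all v ∈ V.

Multiply both sides by a test function v and integrate from 0 to 5/3:
  ∫_0^5/3 −u''(x) v(x) dx = ∫_0^5/3 f(x) v(x) dx.
Integrate the LHS by parts once:
  ∫_0^5/3 −u'' v dx = −[u'(x) v(x)]_0^5/3 + ∫_0^5/3 u'(x) v'(x) dx.
Thus ∫_0^5/3 u'(x) v'(x) dx = ∫_0^5/3 f(x) v(x) dx + [u'(x) v(x)]_0^5/3.
Choose V so that boundary terms are either known or forced to vanish.
u is Dirichlet: u(0) = u(5/3) = 0. Let V = H^1_0(0, 5/3); then v(0) = v(5/3) = 0, and [u' v]_0^5/3 = 0.
Weak formulation: find u (satisfying any essential BC) such that ∫_0^5/3 u'(x) v'(x) dx = ∫_0^5/3 f v dx for all v ∈ V.
Substituting f(x) = 5*sin(9*π*x/5), the right-hand side is ∫_0^5/3 (5*sin(9*π*x/5)) v dx.


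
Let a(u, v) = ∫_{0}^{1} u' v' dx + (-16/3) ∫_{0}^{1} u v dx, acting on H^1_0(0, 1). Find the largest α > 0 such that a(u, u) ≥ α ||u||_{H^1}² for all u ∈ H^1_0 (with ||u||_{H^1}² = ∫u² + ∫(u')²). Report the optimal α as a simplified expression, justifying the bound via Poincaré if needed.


α = (-16/3 + π^2)/(1 + π^2)

Coercivity of a(·,·) on H^1_0(0, 1) means a(u, u) ≥ α ||u||_{H^1}² for every u ∈ H^1_0.
The interval has length L = 1, and Poincaré/coercivity depend only on L. Here a(u, u) = ∫(u')² + (-16/3)·∫u².
Here c = -16/3 < 0 with |c| < (π/L)² = π^2, so coercivity still holds. The condition a(u,u) ≥ α||u||_{H^1}² reads (1−α)∫(u')² ≥ (α−c)∫u². Any admissible α is ≤ 1 (rapidly oscillating u have ∫u²/∫(u')² → 0), and α = 1 would force 0 ≥ (1−c)∫u², impossible since c < 1; so 1−α > 0. By the sharp Poincaré inequality on H^1_0 of an interval of length L, ∫(u')² ≥ (π/L)²∫u² with equality for the first sine mode sin(π(x−x₀)/L) (x₀ the left endpoint), so the inequality holds for all u iff (1−α)(π/L)² ≥ α − c, i.e. α ≤ ((π/L)² + c)/((π/L)² + 1) = (1 + c(L/π)²)/(1 + (L/π)²). (Direct route, valid since c ≤ 0: Poincaré gives c∫u² ≥ c(L/π)²∫(u')², so a(u,u) ≥ (1 + c(L/π)²)∫(u')², while ||u||_{H^1}² ≤ (1 + (L/π)²)∫(u')²; dividing yields the same α.) With (π/L)² = π^2 and c = -16/3, the largest admissible constant is α = ((π/L)² + c)/((π/L)² + 1).
Simplifying, α = (-16/3 + π^2)/(1 + π^2).


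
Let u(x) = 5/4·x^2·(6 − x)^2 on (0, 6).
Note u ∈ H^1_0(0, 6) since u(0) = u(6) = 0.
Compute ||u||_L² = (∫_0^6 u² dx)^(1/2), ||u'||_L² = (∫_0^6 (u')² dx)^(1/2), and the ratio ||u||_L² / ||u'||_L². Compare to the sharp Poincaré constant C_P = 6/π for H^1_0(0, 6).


||u||_L² / ||u'||_L² = sqrt(3) < C_P = 6/π.

u(x) = 5/4·x^2·(6 − x)^2, so u'(x) = 5*x*(x - 6)*(x - 3).
u(x) = 5/4·x^2·(6 − x)^2 vanishes at x = 0 and x = 6, so u ∈ H^1_0(0, 6). Differentiate via the product rule and integrate the resulting polynomials term by term.
  ∫_0^6 u² dx = ∫_0^6 (25*x^8/16 - 75*x^7/2 + 675*x^6/2 - 1350*x^5 + 2025*x^4) dx. Term by term:
    ∫_0^6 25*x^8/16 dx = 1749600;  ∫_0^6 -75*x^7/2 dx = -7873200;  ∫_0^6 675*x^6/2 dx = 94478400/7;
    ∫_0^6 -1350*x^5 dx = -10497600;  ∫_0^6 2025*x^4 dx = 3149280.
  Sum: 1749600 − 7873200 + 94478400/7 − 10497600 + 3149280 = 174960/7.
  ∫_0^6 (u')² dx = ∫_0^6 (25*x^6 - 450*x^5 + 2925*x^4 - 8100*x^3 + 8100*x^2) dx. Term by term:
    ∫_0^6 25*x^6 dx = 6998400/7;  ∫_0^6 -450*x^5 dx = -3499200;  ∫_0^6 2925*x^4 dx = 4548960;
    ∫_0^6 -8100*x^3 dx = -2624400;  ∫_0^6 8100*x^2 dx = 583200.
  Sum: 6998400/7 − 3499200 + 4548960 − 2624400 + 583200 = 58320/7.
∫_0^6 u² dx = 174960/7, so ||u||_L² = 108*sqrt(105)/7.
∫_0^6 (u')² dx = 58320/7, so ||u'||_L² = 108*sqrt(35)/7.
Ratio ||u||_L² / ||u'||_L² = sqrt(3).
Sharp Poincaré constant on H^1_0(0, 6) is C_P = L/π = 6/π, achieved by sin(π/6·x).
A polynomial bump cannot attain the sharp Poincaré constant (only the first sine eigenfunction does), so the ratio is strictly less than C_P, consistent with ||u||_L² ≤ C_P ||u'||_L².


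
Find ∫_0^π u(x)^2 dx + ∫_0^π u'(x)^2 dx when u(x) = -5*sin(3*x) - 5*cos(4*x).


||u||_{H^1(0,π)}^2 = -5100/7 + 675*π/2

u'(x) = 20*sin(4*x) - 15*cos(3*x).
Expand u² and (u')² and integrate term by term on (0, π), using: for integers n ≥ 1, ∫_0^π sin²(nx) dx = ∫_0^π cos²(nx) dx = π/2; for n ≠ n', ∫_0^π sin(nx)sin(n'x) dx = ∫_0^π cos(nx)cos(n'x) dx = 0; and by product-to-sum, ∫_0^π sin(nx)cos(n'x) dx = ½∫_0^π [sin((n+n')x) + sin((n−n')x)] dx, which is 0 when n+n' is even and 2n/(n²−n'²) when n+n' is odd (it need not vanish on (0, π)).
  u² squared terms: (-5)²·∫cos(4x)² dx = 25·π/2 = 25*π/2;  (-5)²·∫sin(3x)² dx = 25·π/2 = 25*π/2.
  u² cross terms: 2·(-5)·(-5)·∫cos(4x)·sin(3x) dx = 50·(-6/7) = -300/7.
  So ∫_0^π u² dx = 25*π/2 + 25*π/2 − 300/7 = -300/7 + 25*π.
  (u')² squared terms: (-15)²·∫cos(3x)² dx = 225·π/2 = 225*π/2;  (20)²·∫sin(4x)² dx = 400·π/2 = 200*π.
  (u')² cross terms: 2·(-15)·(20)·∫cos(3x)·sin(4x) dx = -600·(8/7) = -4800/7.
  So ∫_0^π (u')² dx = 225*π/2 + 200*π − 4800/7 = -4800/7 + 625*π/2.
||u||_{H^1}^2 = (-300/7 + 25*π) + (-4800/7 + 625*π/2) = -5100/7 + 675*π/2.


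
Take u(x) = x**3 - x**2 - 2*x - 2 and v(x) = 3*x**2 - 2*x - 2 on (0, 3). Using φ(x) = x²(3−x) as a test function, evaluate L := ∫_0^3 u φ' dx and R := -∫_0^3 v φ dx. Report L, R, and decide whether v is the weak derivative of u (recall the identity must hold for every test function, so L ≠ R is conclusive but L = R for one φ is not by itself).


LHS = -351/10, RHS = -351/10. Yes, v = u' weakly.

u(x) = x**3 - x**2 - 2*x - 2, classical derivative u'(x) = 3*x**2 - 2*x - 2.
φ(x) = x²(3−x), so φ'(x) = 3*x*(2 - x).
Note φ(0) = φ(3) = 0, so the boundary term u·φ vanishes.
LHS = ∫_0^3 u(x) φ'(x) dx = ∫_0^3 (-3*x^5 + 9*x^4 - 6*x^2 - 12*x) dx. Term by term:
  ∫_0^3 -3*x^5 dx = -729/2;  ∫_0^3 9*x^4 dx = 2187/5;  ∫_0^3 -6*x^2 dx = -54;
  ∫_0^3 -12*x dx = -54.
Sum: -729/2 + 2187/5 − 54 − 54 = -351/10.
So LHS = -351/10.
∫_0^3 v(x) φ(x) dx = ∫_0^3 (-3*x^5 + 11*x^4 - 4*x^3 - 6*x^2) dx. Term by term:
  ∫_0^3 -3*x^5 dx = -729/2;  ∫_0^3 11*x^4 dx = 2673/5;  ∫_0^3 -4*x^3 dx = -81;
  ∫_0^3 -6*x^2 dx = -54.
Sum: -729/2 + 2673/5 − 81 − 54 = 351/10.
So RHS = -∫_0^3 v(x) φ(x) dx = -351/10.
LHS = RHS, so the identity holds for this test φ.
Moreover u is smooth here and v(x) = u'(x) = 3*x**2 - 2*x - 2 pointwise, so the identity holds for every test function. Hence v is the weak derivative of u.


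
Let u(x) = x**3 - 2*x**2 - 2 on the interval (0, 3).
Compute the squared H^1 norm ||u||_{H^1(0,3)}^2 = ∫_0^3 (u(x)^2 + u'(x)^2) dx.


||u||_{H^1}^2 = 4173/35

The H^1 norm (squared) on an interval (0, L) is
  ||u||_{H^1}^2 = ∫_0^L u(x)^2 dx + ∫_0^L u'(x)^2 dx.
Compute u'(x) = 3*x**2 - 4*x.
Then u(x)^2 = x**6 - 4*x**5 + 4*x**4 - 4*x**3 + 8*x**2 + 4 and u'(x)^2 = 9*x**4 - 24*x**3 + 16*x**2.
Integrate each monomial from 0 to 3 using ∫_0^3 c·x^n dx = c·3^(n+1)/(n+1):
  ∫_0^3 u(x)^2 dx = ∫_0^3 (x^6 - 4*x^5 + 4*x^4 - 4*x^3 + 8*x^2 + 4) dx. Term by term:
    ∫_0^3 x^6 dx = 2187/7;  ∫_0^3 -4*x^5 dx = -486;  ∫_0^3 4*x^4 dx = 972/5;
    ∫_0^3 -4*x^3 dx = -81;  ∫_0^3 8*x^2 dx = 72;  ∫_0^3 4 dx = 12.
  Sum: 2187/7 − 486 + 972/5 − 81 + 72 + 12 = 834/35.
  ∫_0^3 u'(x)^2 dx = ∫_0^3 (9*x^4 - 24*x^3 + 16*x^2) dx. Term by term:
    ∫_0^3 9*x^4 dx = 2187/5;  ∫_0^3 -24*x^3 dx = -486;  ∫_0^3 16*x^2 dx = 144.
  Sum: 2187/5 − 486 + 144 = 477/5.
Adding: ||u||_{H^1}^2 = 834/35 + 477/5 = 4173/35.


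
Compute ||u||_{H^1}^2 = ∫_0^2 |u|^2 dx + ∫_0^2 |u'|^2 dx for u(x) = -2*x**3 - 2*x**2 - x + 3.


||u||_{H^1}^2 = 70288/105

The H^1 norm (squared) on an interval (0, L) is
  ||u||_{H^1}^2 = ∫_0^L u(x)^2 dx + ∫_0^L u'(x)^2 dx.
Compute u'(x) = -6*x**2 - 4*x - 1.
Then u(x)^2 = 4*x**6 + 8*x**5 + 8*x**4 - 8*x**3 - 11*x**2 - 6*x + 9 and u'(x)^2 = 36*x**4 + 48*x**3 + 28*x**2 + 8*x + 1.
Integrate each monomial from 0 to 2 using ∫_0^2 c·x^n dx = c·2^(n+1)/(n+1):
  ∫_0^2 u(x)^2 dx = ∫_0^2 (4*x^6 + 8*x^5 + 8*x^4 - 8*x^3 - 11*x^2 - 6*x + 9) dx. Term by term:
    ∫_0^2 4*x^6 dx = 512/7;  ∫_0^2 8*x^5 dx = 256/3;  ∫_0^2 8*x^4 dx = 256/5;
    ∫_0^2 -8*x^3 dx = -32;  ∫_0^2 -11*x^2 dx = -88/3;  ∫_0^2 -6*x dx = -12;
    ∫_0^2 9 dx = 18.
  Sum: 512/7 + 256/3 + 256/5 − 32 − 88/3 − 12 + 18 = 5402/35.
  ∫_0^2 u'(x)^2 dx = ∫_0^2 (36*x^4 + 48*x^3 + 28*x^2 + 8*x + 1) dx. Term by term:
    ∫_0^2 36*x^4 dx = 1152/5;  ∫_0^2 48*x^3 dx = 192;  ∫_0^2 28*x^2 dx = 224/3;
    ∫_0^2 8*x dx = 16;  ∫_0^2 1 dx = 2.
  Sum: 1152/5 + 192 + 224/3 + 16 + 2 = 7726/15.
Adding: ||u||_{H^1}^2 = 5402/35 + 7726/15 = 70288/105.


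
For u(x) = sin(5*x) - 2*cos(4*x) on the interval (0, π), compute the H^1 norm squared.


||u||_{H^1(0,π)}^2 = -680/9 + 47*π

u'(x) = 8*sin(4*x) + 5*cos(5*x).
Expand u² and (u')² and integrate term by term on (0, π), using: for integers n ≥ 1, ∫_0^π sin²(nx) dx = ∫_0^π cos²(nx) dx = π/2; for n ≠ n', ∫_0^π sin(nx)sin(n'x) dx = ∫_0^π cos(nx)cos(n'x) dx = 0; and by product-to-sum, ∫_0^π sin(nx)cos(n'x) dx = ½∫_0^π [sin((n+n')x) + sin((n−n')x)] dx, which is 0 when n+n' is even and 2n/(n²−n'²) when n+n' is odd (it need not vanish on (0, π)).
  u² squared terms: (-2)²·∫cos(4x)² dx = 4·π/2 = 2*π;  (1)²·∫sin(5x)² dx = 1·π/2 = π/2.
  u² cross terms: 2·(-2)·(1)·∫cos(4x)·sin(5x) dx = -4·(10/9) = -40/9.
  So ∫_0^π u² dx = 2*π + π/2 − 40/9 = -40/9 + 5*π/2.
  (u')² squared terms: (5)²·∫cos(5x)² dx = 25·π/2 = 25*π/2;  (8)²·∫sin(4x)² dx = 64·π/2 = 32*π.
  (u')² cross terms: 2·(5)·(8)·∫cos(5x)·sin(4x) dx = 80·(-8/9) = -640/9.
  So ∫_0^π (u')² dx = 25*π/2 + 32*π − 640/9 = -640/9 + 89*π/2.
||u||_{H^1}^2 = (-40/9 + 5*π/2) + (-640/9 + 89*π/2) = -680/9 + 47*π.


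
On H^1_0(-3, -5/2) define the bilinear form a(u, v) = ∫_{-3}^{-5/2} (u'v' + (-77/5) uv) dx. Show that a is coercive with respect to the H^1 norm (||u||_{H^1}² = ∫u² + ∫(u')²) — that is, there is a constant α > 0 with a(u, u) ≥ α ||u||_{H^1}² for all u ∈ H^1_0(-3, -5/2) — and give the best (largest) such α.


α = (-77 + 20*π^2)/(5*(1 + 4*π^2))

Coercivity of a(·,·) on H^1_0(-3, -5/2) means a(u, u) ≥ α ||u||_{H^1}² for every u ∈ H^1_0.
The interval has length L = 1/2, and Poincaré/coercivity depend only on L. Here a(u, u) = ∫(u')² + (-77/5)·∫u².
Here c = -77/5 < 0 with |c| < (π/L)² = 4*π^2, so coercivity still holds. The condition a(u,u) ≥ α||u||_{H^1}² reads (1−α)∫(u')² ≥ (α−c)∫u². Any admissible α is ≤ 1 (rapidly oscillating u have ∫u²/∫(u')² → 0), and α = 1 would force 0 ≥ (1−c)∫u², impossible since c < 1; so 1−α > 0. By the sharp Poincaré inequality on H^1_0 of an interval of length L, ∫(u')² ≥ (π/L)²∫u² with equality for the first sine mode sin(π(x−x₀)/L) (x₀ the left endpoint), so the inequality holds for all u iff (1−α)(π/L)² ≥ α − c, i.e. α ≤ ((π/L)² + c)/((π/L)² + 1) = (1 + c(L/π)²)/(1 + (L/π)²). (Direct route, valid since c ≤ 0: Poincaré gives c∫u² ≥ c(L/π)²∫(u')², so a(u,u) ≥ (1 + c(L/π)²)∫(u')², while ||u||_{H^1}² ≤ (1 + (L/π)²)∫(u')²; dividing yields the same α.) With (π/L)² = 4*π^2 and c = -77/5, the largest admissible constant is α = ((π/L)² + c)/((π/L)² + 1).
Simplifying, α = (-77 + 20*π^2)/(5*(1 + 4*π^2)).


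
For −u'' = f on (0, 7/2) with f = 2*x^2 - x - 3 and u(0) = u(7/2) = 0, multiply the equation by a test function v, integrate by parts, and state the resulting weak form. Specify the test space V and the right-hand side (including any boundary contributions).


V = H^1_0(0, 7/2) (so v(0) = v(7/2) = 0); weak form: ∫_0^7/2 u'v' dx = ∫_0^7/2 (2*x^2 - x - 3) v dx for all v ∈ V.

Multiply both sides by a test function v and integrate from 0 to 7/2:
  ∫_0^7/2 −u''(x) v(x) dx = ∫_0^7/2 f(x) v(x) dx.
Integrate the LHS by parts once:
  ∫_0^7/2 −u'' v dx = −[u'(x) v(x)]_0^7/2 + ∫_0^7/2 u'(x) v'(x) dx.
Thus ∫_0^7/2 u'(x) v'(x) dx = ∫_0^7/2 f(x) v(x) dx + [u'(x) v(x)]_0^7/2.
Choose V so that boundary terms are either known or forced to vanish.
u is Dirichlet: u(0) = u(7/2) = 0. Let V = H^1_0(0, 7/2); then v(0) = v(7/2) = 0, and [u' v]_0^7/2 = 0.
Weak formulation: find u (satisfying any essential BC) such that ∫_0^7/2 u'(x) v'(x) dx = ∫_0^7/2 f v dx for all v ∈ V.
Substituting f(x) = 2*x^2 - x - 3, the right-hand side is ∫_0^7/2 (2*x^2 - x - 3) v dx.


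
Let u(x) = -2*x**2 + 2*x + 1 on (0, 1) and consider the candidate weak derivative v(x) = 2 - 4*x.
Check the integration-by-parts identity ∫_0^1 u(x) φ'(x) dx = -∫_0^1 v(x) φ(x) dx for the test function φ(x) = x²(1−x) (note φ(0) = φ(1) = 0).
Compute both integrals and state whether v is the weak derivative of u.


LHS = 1/30, RHS = 1/30. Yes, v = u' weakly.

u(x) = -2*x**2 + 2*x + 1, classical derivative u'(x) = 2 - 4*x.
φ(x) = x²(1−x), so φ'(x) = x*(2 - 3*x).
Note φ(0) = φ(1) = 0, so the boundary term u·φ vanishes.
LHS = ∫_0^1 u(x) φ'(x) dx = ∫_0^1 (6*x^4 - 10*x^3 + x^2 + 2*x) dx. Term by term:
  ∫_0^1 6*x^4 dx = 6/5;  ∫_0^1 -10*x^3 dx = -5/2;  ∫_0^1 x^2 dx = 1/3;
  ∫_0^1 2*x dx = 1.
Sum: 6/5 − 5/2 + 1/3 + 1 = 1/30.
So LHS = 1/30.
∫_0^1 v(x) φ(x) dx = ∫_0^1 (4*x^4 - 6*x^3 + 2*x^2) dx. Term by term:
  ∫_0^1 4*x^4 dx = 4/5;  ∫_0^1 -6*x^3 dx = -3/2;  ∫_0^1 2*x^2 dx = 2/3.
Sum: 4/5 − 3/2 + 2/3 = -1/30.
So RHS = -∫_0^1 v(x) φ(x) dx = 1/30.
LHS = RHS, so the identity holds for this test φ.
Moreover u is smooth here and v(x) = u'(x) = 2 - 4*x pointwise, so the identity holds for every test function. Hence v is the weak derivative of u.


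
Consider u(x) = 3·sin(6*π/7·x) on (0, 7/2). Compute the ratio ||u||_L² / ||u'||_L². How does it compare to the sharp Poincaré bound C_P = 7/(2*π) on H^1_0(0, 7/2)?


||u||_L² / ||u'||_L² = 7/(6*π) < C_P = 7/(2*π).

u(x) = 3·sin(6*π/7·x), so u'(x) = 18*π*cos(6*π*x/7)/7.
Writing u(x) = A·sin(kπx/L) with A = 3 and k = 3, use ∫_0^L sin²(kπx/L) dx = L/2 and ∫_0^L cos²(kπx/L) dx = L/2.
u² = 9·sin²(6*π/7·x) and (u')² = 324*π^2/49·cos²(6*π/7·x), and each of sin², cos² integrates to L/2 = 7/4 over (0, 7/2).
∫_0^7/2 u² dx = 63/4, so ||u||_L² = 3*sqrt(7)/2.
∫_0^7/2 (u')² dx = 81*π^2/7, so ||u'||_L² = 9*sqrt(7)*π/7.
Ratio ||u||_L² / ||u'||_L² = 7/(6*π).
Sharp Poincaré constant on H^1_0(0, 7/2) is C_P = L/π = 7/(2*π), achieved by sin(2*π/7·x).
This is the k = 3 harmonic; the ratio L/(kπ) is strictly less than C_P = L/π, consistent with the sharp inequality ||u||_L² ≤ C_P ||u'||_L².


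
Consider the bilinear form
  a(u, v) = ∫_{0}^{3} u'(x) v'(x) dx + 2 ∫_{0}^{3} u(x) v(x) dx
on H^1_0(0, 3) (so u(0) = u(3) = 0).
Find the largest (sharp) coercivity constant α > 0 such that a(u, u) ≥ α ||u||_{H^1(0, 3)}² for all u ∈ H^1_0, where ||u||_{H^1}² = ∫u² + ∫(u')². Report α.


α = 1

Coercivity of a(·,·) on H^1_0(0, 3) means a(u, u) ≥ α ||u||_{H^1}² for every u ∈ H^1_0.
The interval has length L = 3, and Poincaré/coercivity depend only on L. Here a(u, u) = ∫(u')² + (2)·∫u².
Here c = 2 ≥ 1, so a(u,u) = ∫(u')² + c∫u² ≥ ∫(u')² + ∫u² = ||u||_{H^1}², i.e. α = 1 works. No larger α is possible: a(u,u) ≥ α||u||_{H^1}² means (1−α)∫(u')² ≥ (α−c)∫u², and for the modes u_n = sin(nπ(x−x₀)/L) (x₀ the left endpoint) one has ∫u_n²/∫(u_n')² = (L/(nπ))² → 0, so a(u_n,u_n)/||u_n||_{H^1}² → 1. Hence the optimal constant is α = 1.
Therefore α = 1.
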